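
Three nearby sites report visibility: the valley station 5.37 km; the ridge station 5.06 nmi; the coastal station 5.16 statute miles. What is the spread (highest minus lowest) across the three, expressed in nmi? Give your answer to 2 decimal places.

2.16 nmi

the valley station: 5.37 km = 2.8996 nmi.
the coastal station: 5.16 SM = 4.4839 nmi.
Spread: 5.0600 − 2.8996 = 2.16 nmi.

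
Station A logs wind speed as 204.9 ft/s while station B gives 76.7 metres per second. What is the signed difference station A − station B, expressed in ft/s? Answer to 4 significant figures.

station B: 76.7 m/s = 251.6404 ft/s.
Difference: 204.9000 − 251.6404 = -46.74 ft/s.

-46.74 ft/s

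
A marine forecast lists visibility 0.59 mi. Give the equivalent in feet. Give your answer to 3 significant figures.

3120 ft

1 SM = 5280 ft, so 0.59 × 5280 = 3120 ft.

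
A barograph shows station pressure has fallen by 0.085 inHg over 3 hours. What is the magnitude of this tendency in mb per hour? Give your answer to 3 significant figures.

0.085 inHg / 3 h × 33.8639 mb/inHg = 0.959 mb/h.

0.959 mb per hour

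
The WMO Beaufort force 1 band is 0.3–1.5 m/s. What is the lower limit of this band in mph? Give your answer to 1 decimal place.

0.3–1.5 m/s × 2.237 = 0.7–3.4 mph.

0.7 mph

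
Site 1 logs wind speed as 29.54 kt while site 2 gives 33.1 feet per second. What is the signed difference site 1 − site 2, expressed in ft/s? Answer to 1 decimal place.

site 1: 29.54 kt = 49.858 ft/s.
Difference: 49.858 − 33.100 = 16.8 ft/s.

16.8 ft/s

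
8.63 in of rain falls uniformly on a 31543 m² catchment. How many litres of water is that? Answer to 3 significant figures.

6910000 litres

Depth: 8.63 in × 25.4 = 219.202 mm.
1 mm over 1 m² is 1 L, so volume = 219.202 × 31543 = 6914288.7 L ≈ 6910000 L.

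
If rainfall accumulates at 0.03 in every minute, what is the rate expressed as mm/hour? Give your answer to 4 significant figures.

0.03 in/minute × 25.4 mm/in × 60 minute/hour = 45.72 mm/hour.

45.72 mm/hour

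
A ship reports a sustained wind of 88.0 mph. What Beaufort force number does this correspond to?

88.0 mph = 39.3 m/s, which is Beaufort 12 (hurricane force, ≥32.7 m/s).

Beaufort force 12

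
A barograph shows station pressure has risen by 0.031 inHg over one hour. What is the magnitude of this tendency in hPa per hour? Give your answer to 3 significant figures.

1.05 hPa per hour

0.031 inHg / 1 h × 33.8639 hPa/inHg = 1.05 hPa/h.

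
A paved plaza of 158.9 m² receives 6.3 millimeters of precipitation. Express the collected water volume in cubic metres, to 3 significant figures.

1.00 cubic metres

1 mm over 1 m² is 1 L, so volume = 6.3 × 158.9 = 1001.07 L = 1.00 m³.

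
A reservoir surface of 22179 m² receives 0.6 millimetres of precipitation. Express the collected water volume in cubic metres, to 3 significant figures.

13.3 cubic metres

1 mm over 1 m² is 1 L, so volume = 0.6 × 22179 = 13307.4 L = 13.3 m³.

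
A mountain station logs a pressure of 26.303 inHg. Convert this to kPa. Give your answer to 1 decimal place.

1 inHg = 3.38639 kPa, so 26.303 × 3.38639 = 89.1 kPa.

89.1 kPa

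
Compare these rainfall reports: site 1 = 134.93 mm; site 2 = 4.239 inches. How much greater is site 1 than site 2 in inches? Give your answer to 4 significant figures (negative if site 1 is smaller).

1.073 in

site 1: 134.93 mm = 5.31220 in.
Difference: 5.31220 − 4.23900 = 1.073 in.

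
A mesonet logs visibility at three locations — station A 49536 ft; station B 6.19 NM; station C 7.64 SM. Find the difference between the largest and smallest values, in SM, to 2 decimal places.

2.26 SM

station A: 49536 ft = 9.3818 SM.
station B: 6.19 nmi = 7.1233 SM.
Spread: 9.3818 − 7.1233 = 2.26 SM.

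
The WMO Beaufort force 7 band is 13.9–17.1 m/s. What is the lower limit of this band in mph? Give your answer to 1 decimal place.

13.9–17.1 m/s × 2.237 = 31.1–38.3 mph.

31.1 mph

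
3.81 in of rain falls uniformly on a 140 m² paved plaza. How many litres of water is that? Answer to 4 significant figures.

13550 litres

Depth: 3.81 in × 25.4 = 96.774 mm.
1 mm over 1 m² is 1 L, so volume = 96.774 × 140 = 13548.36 L ≈ 13550 L.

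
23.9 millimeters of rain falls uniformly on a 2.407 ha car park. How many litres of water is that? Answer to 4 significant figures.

Area: 2.407 ha = 24070 m².
1 mm over 1 m² is 1 L, so volume = 23.9 × 24070 = 575273 L ≈ 575300 L.

575300 litres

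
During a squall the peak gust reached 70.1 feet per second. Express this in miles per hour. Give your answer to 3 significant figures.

1 ft/s = 0.681818 mph, so 70.1 × 0.681818 = 47.8 mph.

47.8 mph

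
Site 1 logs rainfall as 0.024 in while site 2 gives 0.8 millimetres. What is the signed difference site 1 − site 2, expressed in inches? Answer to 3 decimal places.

-0.007 in

site 2: 0.8 mm = 0.031496 in.
Difference: 0.024000 − 0.031496 = -0.007 in.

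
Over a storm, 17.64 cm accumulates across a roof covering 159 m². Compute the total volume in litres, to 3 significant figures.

Depth: 17.64 cm × 10 = 176.4 mm.
1 mm over 1 m² is 1 L, so volume = 176.4 × 159 = 28047.6 L ≈ 28000 L.

28000 litres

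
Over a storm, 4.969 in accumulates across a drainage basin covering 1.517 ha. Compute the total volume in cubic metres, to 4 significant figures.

1915 cubic metres

Depth: 4.969 in × 25.4 = 126.2126 mm.
Area: 1.517 ha = 15170 m².
1 mm over 1 m² is 1 L, so volume = 126.2126 × 15170 = 1914645.1 L = 1915 m³.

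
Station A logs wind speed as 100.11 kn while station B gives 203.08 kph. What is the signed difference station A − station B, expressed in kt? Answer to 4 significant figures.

station B: 203.08 km/h = 109.65443 kt.
Difference: 100.11000 − 109.65443 = -9.544 kt.

-9.544 kt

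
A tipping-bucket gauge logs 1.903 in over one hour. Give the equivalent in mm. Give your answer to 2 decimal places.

48.34 mm

1 in = 25.4 mm, so 1.903 × 25.4 = 48.34 mm.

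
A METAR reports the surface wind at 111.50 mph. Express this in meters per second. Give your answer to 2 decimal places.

1 mph = 0.44704 m/s, so 111.50 × 0.44704 = 49.84 m/s.

49.84 m/s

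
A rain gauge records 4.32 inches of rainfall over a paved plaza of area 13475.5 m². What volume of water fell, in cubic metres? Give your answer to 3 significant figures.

Depth: 4.32 in × 25.4 = 109.728 mm.
1 mm over 1 m² is 1 L, so volume = 109.728 × 13475.5 = 1478639.7 L = 1480 m³.

1480 cubic metres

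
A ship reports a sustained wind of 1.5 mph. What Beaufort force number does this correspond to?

Beaufort force 1

1.5 mph = 0.7 m/s, which is Beaufort 1 (light air, 0.3–1.5 m/s).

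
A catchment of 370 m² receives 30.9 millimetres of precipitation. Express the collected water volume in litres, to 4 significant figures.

11430 litres

1 mm over 1 m² is 1 L, so volume = 30.9 × 370 = 11433 L ≈ 11430 L.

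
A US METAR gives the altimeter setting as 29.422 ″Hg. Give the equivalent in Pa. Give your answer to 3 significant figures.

1 inHg = 3386.39 Pa, so 29.422 × 3386.39 = 99600 Pa.

99600 Pa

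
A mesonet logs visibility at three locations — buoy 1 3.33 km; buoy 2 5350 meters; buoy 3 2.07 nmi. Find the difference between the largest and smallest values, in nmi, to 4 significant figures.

1.091 nmi

buoy 1: 3.33 km = 1.79806 nmi.
buoy 2: 5350 m = 2.88877 nmi.
Spread: 2.88877 − 1.79806 = 1.091 nmi.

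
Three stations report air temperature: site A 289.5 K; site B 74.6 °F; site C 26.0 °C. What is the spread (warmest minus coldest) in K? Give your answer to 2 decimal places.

site A: 289.5 K = 16.350 °C.
site B: 74.6 °F = 23.667 °C.
Spread: 26.000 − 16.350 = 9.650 °C.

9.65 K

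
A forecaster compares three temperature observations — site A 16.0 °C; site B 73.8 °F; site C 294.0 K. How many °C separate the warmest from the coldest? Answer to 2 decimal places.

7.22 °C

site B: 73.8 °F = 23.222 °C.
site C: 294.0 K = 20.850 °C.
Spread: 23.222 − 16.000 = 7.222 °C.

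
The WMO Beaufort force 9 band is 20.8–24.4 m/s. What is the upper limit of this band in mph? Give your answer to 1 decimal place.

54.6 mph

20.8–24.4 m/s × 2.237 = 46.5–54.6 mph.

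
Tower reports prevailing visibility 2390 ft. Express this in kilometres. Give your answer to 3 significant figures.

1 ft = 0.0003048 km, so 2390 × 0.0003048 = 0.728 km.

0.728 km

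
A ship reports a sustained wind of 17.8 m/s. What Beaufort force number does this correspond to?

17.8 m/s lies in the Beaufort 8 band (gale, 17.2–20.7 m/s).

Beaufort force 8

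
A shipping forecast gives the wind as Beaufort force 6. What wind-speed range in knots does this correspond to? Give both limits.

Beaufort 6 (strong breeze) spans 22–27 knots.

22 to 27 kt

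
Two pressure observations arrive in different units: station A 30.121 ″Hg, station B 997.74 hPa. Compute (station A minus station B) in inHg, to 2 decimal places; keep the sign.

0.66 inHg

station B: 997.74 hPa = 29.4632 inHg.
Difference: 30.1210 − 29.4632 = 0.66 inHg.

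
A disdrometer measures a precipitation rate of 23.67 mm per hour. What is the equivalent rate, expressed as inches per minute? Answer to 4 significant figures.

23.67 mm/hour × 0.0393701 in/mm × 0.0166667 hour/minute = 0.01553 in/minute.

0.01553 in/minute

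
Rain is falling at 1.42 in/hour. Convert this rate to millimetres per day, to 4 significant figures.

865.6 mm/day

1.42 in/hour × 25.4 mm/in × 24 hour/day = 865.6 mm/day.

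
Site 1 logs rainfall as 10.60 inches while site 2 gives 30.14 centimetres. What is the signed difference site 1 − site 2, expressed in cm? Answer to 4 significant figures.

-3.216 cm

site 1: 10.60 in = 26.92400 cm.
Difference: 26.92400 − 30.14000 = -3.216 cm.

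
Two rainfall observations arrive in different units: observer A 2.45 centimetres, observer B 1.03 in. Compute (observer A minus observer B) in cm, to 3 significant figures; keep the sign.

observer B: 1.03 in = 2.61620 cm.
Difference: 2.45000 − 2.61620 = -0.166 cm.

-0.166 cm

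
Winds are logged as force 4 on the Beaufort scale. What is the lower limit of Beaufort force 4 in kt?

11 kt

Beaufort 4 (moderate breeze) spans 11–16 knots.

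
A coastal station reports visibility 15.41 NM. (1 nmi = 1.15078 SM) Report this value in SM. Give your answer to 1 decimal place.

1 nmi = 1.15078 SM, so 15.41 × 1.15078 = 17.7 SM.

17.7 SM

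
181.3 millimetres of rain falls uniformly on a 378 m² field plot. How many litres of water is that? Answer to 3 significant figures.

68500 litres

1 mm over 1 m² is 1 L, so volume = 181.3 × 378 = 68531.4 L ≈ 68500 L.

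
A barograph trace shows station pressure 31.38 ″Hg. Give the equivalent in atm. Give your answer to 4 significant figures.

1.049 atm

1 inHg = 0.0334211 atm, so 31.38 × 0.0334211 = 1.049 atm.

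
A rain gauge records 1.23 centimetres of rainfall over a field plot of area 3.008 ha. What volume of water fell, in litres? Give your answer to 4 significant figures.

370000 litres

Depth: 1.23 cm × 10 = 12.3 mm.
Area: 3.008 ha = 30080 m².
1 mm over 1 m² is 1 L, so volume = 12.3 × 30080 = 369984 L ≈ 370000 L.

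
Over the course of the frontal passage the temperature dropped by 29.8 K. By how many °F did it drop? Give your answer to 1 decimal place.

A change of 1 °C equals a change of 1.8 °F: Δ°F = 29.8 × 1.8 = 53.6 °F.

53.6 °F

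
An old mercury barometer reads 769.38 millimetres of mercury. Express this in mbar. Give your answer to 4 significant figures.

1026 mb

1 mmHg = 1.33322 mb, so 769.38 × 1.33322 = 1026 mb.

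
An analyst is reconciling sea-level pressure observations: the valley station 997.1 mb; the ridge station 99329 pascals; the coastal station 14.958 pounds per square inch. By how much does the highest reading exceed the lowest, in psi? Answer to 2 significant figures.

0.55 psi

the valley station: 997.1 mb = 14.4617 psi.
the ridge station: 99329 Pa = 14.4065 psi.
Spread: 14.9580 − 14.4065 = 0.55 psi.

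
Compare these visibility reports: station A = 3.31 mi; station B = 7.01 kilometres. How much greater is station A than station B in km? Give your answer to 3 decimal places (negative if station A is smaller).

-1.683 km

station A: 3.31 SM = 5.32693 km.
Difference: 5.32693 − 7.01000 = -1.683 km.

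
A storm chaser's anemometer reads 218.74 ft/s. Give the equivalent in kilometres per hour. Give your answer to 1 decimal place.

240.0 km/h

1 ft/s = 1.09728 km/h, so 218.74 × 1.09728 = 240.0 km/h.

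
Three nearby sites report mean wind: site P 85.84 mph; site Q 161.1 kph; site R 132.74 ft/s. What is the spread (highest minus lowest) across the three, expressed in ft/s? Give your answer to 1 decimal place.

site P: 85.84 mph = 125.899 ft/s.
site Q: 161.1 km/h = 146.818 ft/s.
Spread: 146.818 − 125.899 = 20.9 ft/s.

20.9 ft/s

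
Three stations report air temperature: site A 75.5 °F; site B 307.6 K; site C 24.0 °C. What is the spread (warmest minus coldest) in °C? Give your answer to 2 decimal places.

site A: 75.5 °F = 24.167 °C.
site B: 307.6 K = 34.450 °C.
Spread: 34.450 − 24.000 = 10.450 °C.

10.45 °C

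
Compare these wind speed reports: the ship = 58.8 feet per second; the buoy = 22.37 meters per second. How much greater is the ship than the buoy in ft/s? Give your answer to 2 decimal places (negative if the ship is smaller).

the buoy: 22.37 m/s = 73.3924 ft/s.
Difference: 58.8000 − 73.3924 = -14.59 ft/s.

-14.59 ft/s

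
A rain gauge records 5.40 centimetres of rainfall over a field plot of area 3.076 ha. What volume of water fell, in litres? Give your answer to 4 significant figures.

Depth: 5.40 cm × 10 = 54 mm.
Area: 3.076 ha = 30760 m².
1 mm over 1 m² is 1 L, so volume = 54 × 30760 = 1661040 L ≈ 1661000 L.

1661000 litres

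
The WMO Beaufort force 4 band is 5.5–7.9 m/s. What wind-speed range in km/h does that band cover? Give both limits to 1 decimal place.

5.5–7.9 m/s × 3.6 = 19.8–28.4 km/h.

19.8 to 28.4 km/h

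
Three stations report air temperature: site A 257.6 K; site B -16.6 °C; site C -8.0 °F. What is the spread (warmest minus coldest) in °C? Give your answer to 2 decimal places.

site A: 257.6 K = -15.550 °C.
site C: -8.0 °F = -22.222 °C.
Spread: (-15.550) − (-22.222) = 6.672 °C.

6.67 °C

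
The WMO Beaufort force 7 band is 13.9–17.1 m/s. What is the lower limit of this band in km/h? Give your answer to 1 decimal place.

13.9–17.1 m/s × 3.6 = 50.0–61.6 km/h.

50.0 km/h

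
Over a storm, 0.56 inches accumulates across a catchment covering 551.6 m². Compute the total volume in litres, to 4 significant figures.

7846 litres

Depth: 0.56 in × 25.4 = 14.224 mm.
1 mm over 1 m² is 1 L, so volume = 14.224 × 551.6 = 7845.9584 L ≈ 7846 L.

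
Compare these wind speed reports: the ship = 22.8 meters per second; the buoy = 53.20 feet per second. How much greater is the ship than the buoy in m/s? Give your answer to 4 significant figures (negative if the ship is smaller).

the buoy: 53.20 ft/s = 16.21536 m/s.
Difference: 22.80000 − 16.21536 = 6.585 m/s.

6.585 m/s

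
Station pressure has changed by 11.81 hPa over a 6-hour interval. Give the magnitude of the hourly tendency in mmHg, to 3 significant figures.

11.81 hPa / 6 h × 0.750062 mmHg/hPa = 1.48 mmHg/h.

1.48 mmHg per hour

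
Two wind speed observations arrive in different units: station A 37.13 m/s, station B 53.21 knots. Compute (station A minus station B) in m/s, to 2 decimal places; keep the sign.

9.76 m/s

station B: 53.21 kt = 27.3736 m/s.
Difference: 37.1300 − 27.3736 = 9.76 m/s.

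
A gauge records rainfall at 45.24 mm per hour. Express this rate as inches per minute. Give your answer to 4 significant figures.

45.24 mm/hour × 0.0393701 in/mm × 0.0166667 hour/minute = 0.02969 in/minute.

0.02969 in/minute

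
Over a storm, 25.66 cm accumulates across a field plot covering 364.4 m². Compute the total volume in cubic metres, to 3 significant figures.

93.5 cubic metres

Depth: 25.66 cm × 10 = 256.6 mm.
1 mm over 1 m² is 1 L, so volume = 256.6 × 364.4 = 93505.04 L = 93.5 m³.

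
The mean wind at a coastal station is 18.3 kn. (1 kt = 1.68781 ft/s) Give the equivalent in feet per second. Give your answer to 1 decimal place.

1 kt = 1.68781 ft/s, so 18.3 × 1.68781 = 30.9 ft/s.

30.9 ft/s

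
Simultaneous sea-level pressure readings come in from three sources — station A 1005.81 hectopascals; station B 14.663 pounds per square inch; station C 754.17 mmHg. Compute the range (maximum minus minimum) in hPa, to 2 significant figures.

station B: 14.663 psi = 1010.978 hPa.
station C: 754.17 mmHg = 1005.477 hPa.
Spread: 1010.978 − 1005.477 = 5.5 hPa.

5.5 hPa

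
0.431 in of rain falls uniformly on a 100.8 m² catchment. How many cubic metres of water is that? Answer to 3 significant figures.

Depth: 0.431 in × 25.4 = 10.9474 mm.
1 mm over 1 m² is 1 L, so volume = 10.9474 × 100.8 = 1103.4979 L = 1.10 m³.

1.10 cubic metres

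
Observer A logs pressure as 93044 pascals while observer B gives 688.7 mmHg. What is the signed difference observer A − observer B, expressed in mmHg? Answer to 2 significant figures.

9.2 mmHg

observer A: 93044 Pa = 697.887 mmHg.
Difference: 697.887 − 688.700 = 9.2 mmHg.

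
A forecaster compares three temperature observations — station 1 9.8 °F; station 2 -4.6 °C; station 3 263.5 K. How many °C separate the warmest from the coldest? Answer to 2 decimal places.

station 1: 9.8 °F = -12.333 °C.
station 3: 263.5 K = -9.650 °C.
Spread: (-4.600) − (-12.333) = 7.733 °C.

7.73 °C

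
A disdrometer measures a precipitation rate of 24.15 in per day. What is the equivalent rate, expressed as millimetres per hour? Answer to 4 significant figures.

25.56 mm/hour

24.15 in/day × 25.4 mm/in × 0.0416667 day/hour = 25.56 mm/hour.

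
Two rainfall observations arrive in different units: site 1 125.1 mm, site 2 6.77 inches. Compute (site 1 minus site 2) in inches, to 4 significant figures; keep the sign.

-1.845 in

site 1: 125.1 mm = 4.92520 in.
Difference: 4.92520 − 6.77000 = -1.845 in.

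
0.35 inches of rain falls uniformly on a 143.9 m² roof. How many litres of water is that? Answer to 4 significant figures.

Depth: 0.35 in × 25.4 = 8.89 mm.
1 mm over 1 m² is 1 L, so volume = 8.89 × 143.9 = 1279.271 L ≈ 1279 L.

1279 litres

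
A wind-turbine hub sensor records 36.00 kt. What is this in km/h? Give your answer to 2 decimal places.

66.67 km/h

1 kt = 1.852 km/h, so 36.00 × 1.852 = 66.67 km/h.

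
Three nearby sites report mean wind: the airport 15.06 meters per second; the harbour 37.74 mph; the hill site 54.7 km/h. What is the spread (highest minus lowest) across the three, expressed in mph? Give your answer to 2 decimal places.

the airport: 15.06 m/s = 33.6883 mph.
the hill site: 54.7 km/h = 33.9890 mph.
Spread: 37.7400 − 33.6883 = 4.05 mph.

4.05 mph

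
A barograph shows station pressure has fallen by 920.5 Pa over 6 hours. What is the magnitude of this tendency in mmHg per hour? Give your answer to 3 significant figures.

1.15 mmHg per hour

920.5 Pa / 6 h × 0.00750062 mmHg/Pa = 1.15 mmHg/h.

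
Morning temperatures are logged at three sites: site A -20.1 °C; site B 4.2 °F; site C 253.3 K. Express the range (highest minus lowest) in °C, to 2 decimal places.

site B: 4.2 °F = -15.444 °C.
site C: 253.3 K = -19.850 °C.
Spread: (-15.444) − (-20.100) = 4.656 °C.

4.66 °C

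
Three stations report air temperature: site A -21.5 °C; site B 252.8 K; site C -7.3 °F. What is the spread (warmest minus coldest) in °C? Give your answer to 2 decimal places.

site B: 252.8 K = -20.350 °C.
site C: -7.3 °F = -21.833 °C.
Spread: (-20.350) − (-21.833) = 1.483 °C.

1.48 °C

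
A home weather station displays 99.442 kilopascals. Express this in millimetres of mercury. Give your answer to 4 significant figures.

745.9 mmHg

1 kPa = 7.50062 mmHg, so 99.442 × 7.50062 = 745.9 mmHg.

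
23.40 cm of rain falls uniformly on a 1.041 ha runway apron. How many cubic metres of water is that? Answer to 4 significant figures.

2436 cubic metres

Depth: 23.40 cm × 10 = 234 mm.
Area: 1.041 ha = 10410 m².
1 mm over 1 m² is 1 L, so volume = 234 × 10410 = 2435940 L = 2436 m³.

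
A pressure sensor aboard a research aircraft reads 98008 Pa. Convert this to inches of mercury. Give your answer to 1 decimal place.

1 Pa = 0.0002953 inHg, so 98008 × 0.0002953 = 28.9 inHg.

28.9 inHg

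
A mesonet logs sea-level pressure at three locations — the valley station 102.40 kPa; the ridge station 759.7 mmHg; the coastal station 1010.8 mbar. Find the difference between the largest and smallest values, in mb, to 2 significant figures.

the valley station: 102.40 kPa = 1024.00 mb.
the ridge station: 759.7 mmHg = 1012.85 mb.
Spread: 1024.00 − 1010.80 = 13 mb.

13 mb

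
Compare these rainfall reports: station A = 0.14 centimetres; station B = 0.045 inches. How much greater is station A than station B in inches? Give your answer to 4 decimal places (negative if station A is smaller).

station A: 0.14 cm = 0.055118 in.
Difference: 0.055118 − 0.045000 = 0.0101 in.

0.0101 in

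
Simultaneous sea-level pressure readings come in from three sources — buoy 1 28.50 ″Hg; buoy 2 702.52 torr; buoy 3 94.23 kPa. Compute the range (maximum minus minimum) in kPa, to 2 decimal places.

2.85 kPa

buoy 1: 28.50 inHg = 96.5121 kPa.
buoy 2: 702.52 mmHg = 93.6616 kPa.
Spread: 96.5121 − 93.6616 = 2.85 kPa.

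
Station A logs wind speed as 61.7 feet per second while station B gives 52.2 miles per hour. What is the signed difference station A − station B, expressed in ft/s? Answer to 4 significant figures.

station B: 52.2 mph = 76.5600 ft/s.
Difference: 61.7000 − 76.5600 = -14.86 ft/s.

-14.86 ft/s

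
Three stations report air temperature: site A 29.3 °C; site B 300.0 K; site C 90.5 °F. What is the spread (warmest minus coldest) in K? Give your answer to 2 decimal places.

5.65 K

site B: 300.0 K = 26.850 °C.
site C: 90.5 °F = 32.500 °C.
Spread: 32.500 − 26.850 = 5.650 °C.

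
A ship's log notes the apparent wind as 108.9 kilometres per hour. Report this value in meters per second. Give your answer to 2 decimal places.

30.25 m/s

1 km/h = 0.277778 m/s, so 108.9 × 0.277778 = 30.25 m/s.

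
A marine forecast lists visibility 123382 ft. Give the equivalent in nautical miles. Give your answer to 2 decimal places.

1 ft = 0.000164579 nmi, so 123382 × 0.000164579 = 20.31 nmi.

20.31 nmi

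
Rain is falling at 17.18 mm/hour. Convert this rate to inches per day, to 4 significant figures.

17.18 mm/hour × 0.0393701 in/mm × 24 hour/day = 16.23 in/day.

16.23 in/day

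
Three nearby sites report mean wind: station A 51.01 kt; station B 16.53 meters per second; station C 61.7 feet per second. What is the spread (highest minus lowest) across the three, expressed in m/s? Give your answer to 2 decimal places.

9.71 m/s

station A: 51.01 kt = 26.2418 m/s.
station C: 61.7 ft/s = 18.8062 m/s.
Spread: 26.2418 − 16.5300 = 9.71 m/s.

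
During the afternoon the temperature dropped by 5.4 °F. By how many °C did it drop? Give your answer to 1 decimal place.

3.0 °C

A change of 1 °C equals a change of 1.8 °F: Δ°C = 5.4 × 0.5556 = 3.0 °C.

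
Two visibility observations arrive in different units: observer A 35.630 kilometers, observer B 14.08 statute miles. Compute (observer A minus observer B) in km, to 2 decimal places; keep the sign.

12.97 km

observer B: 14.08 SM = 22.6596 km.
Difference: 35.6300 − 22.6596 = 12.97 km.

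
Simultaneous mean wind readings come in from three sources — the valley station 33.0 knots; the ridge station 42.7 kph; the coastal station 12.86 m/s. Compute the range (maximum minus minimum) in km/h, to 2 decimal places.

18.42 km/h

the valley station: 33.0 kt = 61.1160 km/h.
the coastal station: 12.86 m/s = 46.2960 km/h.
Spread: 61.1160 − 42.7000 = 18.42 km/h.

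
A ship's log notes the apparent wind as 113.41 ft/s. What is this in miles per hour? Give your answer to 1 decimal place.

1 ft/s = 0.681818 mph, so 113.41 × 0.681818 = 77.3 mph.

77.3 mph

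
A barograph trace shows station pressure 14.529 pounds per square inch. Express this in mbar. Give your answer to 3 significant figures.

1 psi = 68.9476 mb, so 14.529 × 68.9476 = 1000 mb.

1000 mb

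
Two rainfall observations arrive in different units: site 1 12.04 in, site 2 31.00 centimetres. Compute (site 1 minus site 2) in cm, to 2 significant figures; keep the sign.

site 1: 12.04 in = 30.5816 cm.
Difference: 30.5816 − 31.0000 = -0.42 cm.

-0.42 cm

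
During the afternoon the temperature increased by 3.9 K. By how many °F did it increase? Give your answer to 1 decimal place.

For a temperature change the 32° offset cancels: Δ°F = 3.9 × 1.8 = 7.0 °F.

7.0 °F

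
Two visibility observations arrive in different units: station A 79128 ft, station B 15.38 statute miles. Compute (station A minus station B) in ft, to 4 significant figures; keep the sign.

station B: 15.38 SM = 81206.40 ft.
Difference: 79128.00 − 81206.40 = -2078 ft.

-2078 ft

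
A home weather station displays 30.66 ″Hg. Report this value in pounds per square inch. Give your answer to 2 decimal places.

15.06 psi

1 inHg = 0.491154 psi, so 30.66 × 0.491154 = 15.06 psi.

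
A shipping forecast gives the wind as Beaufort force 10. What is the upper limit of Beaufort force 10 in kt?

55 kt

Beaufort 10 (storm) spans 48–55 knots.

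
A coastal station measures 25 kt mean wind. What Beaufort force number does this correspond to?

Beaufort force 6

25 kt lies in the Beaufort 6 band (strong breeze, 22–27 kt).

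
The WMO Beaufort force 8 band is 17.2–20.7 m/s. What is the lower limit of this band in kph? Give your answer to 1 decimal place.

17.2–20.7 m/s × 3.6 = 61.9–74.5 km/h.

61.9 km/h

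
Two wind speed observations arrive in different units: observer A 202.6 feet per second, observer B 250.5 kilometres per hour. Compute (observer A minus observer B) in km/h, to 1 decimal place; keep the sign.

-28.2 km/h

observer A: 202.6 ft/s = 222.309 km/h.
Difference: 222.309 − 250.500 = -28.2 km/h.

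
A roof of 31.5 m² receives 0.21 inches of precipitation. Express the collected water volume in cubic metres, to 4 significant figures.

Depth: 0.21 in × 25.4 = 5.334 mm.
1 mm over 1 m² is 1 L, so volume = 5.334 × 31.5 = 168.021 L = 0.1680 m³.

0.1680 cubic metres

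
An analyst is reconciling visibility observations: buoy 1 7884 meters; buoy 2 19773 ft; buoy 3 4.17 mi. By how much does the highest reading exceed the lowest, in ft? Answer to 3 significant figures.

buoy 1: 7884 m = 25866.14 ft.
buoy 3: 4.17 SM = 22017.60 ft.
Spread: 25866.14 − 19773.00 = 6090 ft.

6090 ft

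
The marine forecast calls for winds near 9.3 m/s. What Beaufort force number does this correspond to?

9.3 m/s lies in the Beaufort 5 band (fresh breeze, 8.0–10.7 m/s).

Beaufort force 5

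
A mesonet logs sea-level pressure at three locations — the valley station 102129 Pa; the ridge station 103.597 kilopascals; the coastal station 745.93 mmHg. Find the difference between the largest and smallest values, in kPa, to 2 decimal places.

the valley station: 102129 Pa = 102.1290 kPa.
the coastal station: 745.93 mmHg = 99.4492 kPa.
Spread: 103.5970 − 99.4492 = 4.15 kPa.

4.15 kPa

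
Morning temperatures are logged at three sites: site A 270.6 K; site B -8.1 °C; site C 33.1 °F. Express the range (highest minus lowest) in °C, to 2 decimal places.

8.71 °C

site A: 270.6 K = -2.550 °C.
site C: 33.1 °F = 0.611 °C.
Spread: 0.611 − (-8.100) = 8.711 °C.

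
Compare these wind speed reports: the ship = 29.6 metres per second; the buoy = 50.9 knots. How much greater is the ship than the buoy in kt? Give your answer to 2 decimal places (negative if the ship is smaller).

6.64 kt

the ship: 29.6 m/s = 57.5378 kt.
Difference: 57.5378 − 50.9000 = 6.64 kt.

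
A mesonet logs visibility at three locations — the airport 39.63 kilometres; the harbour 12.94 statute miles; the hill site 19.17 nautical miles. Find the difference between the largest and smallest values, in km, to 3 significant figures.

the harbour: 12.94 SM = 20.825 km.
the hill site: 19.17 nmi = 35.503 km.
Spread: 39.630 − 20.825 = 18.8 km.

18.8 km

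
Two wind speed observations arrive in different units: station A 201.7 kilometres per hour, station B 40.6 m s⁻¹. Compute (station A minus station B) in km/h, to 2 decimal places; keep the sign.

55.54 km/h

station B: 40.6 m/s = 146.1600 km/h.
Difference: 201.7000 − 146.1600 = 55.54 km/h.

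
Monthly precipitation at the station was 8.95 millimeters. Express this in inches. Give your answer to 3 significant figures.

0.352 in

1 mm = 0.0393701 in, so 8.95 × 0.0393701 = 0.352 in.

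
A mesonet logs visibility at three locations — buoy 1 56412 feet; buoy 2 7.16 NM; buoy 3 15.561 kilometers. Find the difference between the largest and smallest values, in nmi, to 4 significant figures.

2.124 nmi

buoy 1: 56412 ft = 9.28422 nmi.
buoy 3: 15.561 km = 8.40227 nmi.
Spread: 9.28422 − 7.16000 = 2.124 nmi.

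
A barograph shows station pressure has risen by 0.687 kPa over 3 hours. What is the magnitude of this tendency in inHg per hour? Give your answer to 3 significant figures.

0.0676 inHg per hour

0.687 kPa / 3 h × 0.2953 inHg/kPa = 0.0676 inHg/h.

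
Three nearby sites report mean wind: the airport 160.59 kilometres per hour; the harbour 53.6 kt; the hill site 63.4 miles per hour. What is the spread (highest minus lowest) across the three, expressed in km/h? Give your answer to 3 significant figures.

61.3 km/h

the harbour: 53.6 kt = 99.267 km/h.
the hill site: 63.4 mph = 102.032 km/h.
Spread: 160.590 − 99.267 = 61.3 km/h.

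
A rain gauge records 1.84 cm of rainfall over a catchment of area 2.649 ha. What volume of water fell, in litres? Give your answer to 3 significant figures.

Depth: 1.84 cm × 10 = 18.4 mm.
Area: 2.649 ha = 26490 m².
1 mm over 1 m² is 1 L, so volume = 18.4 × 26490 = 487416 L ≈ 487000 L.

487000 litres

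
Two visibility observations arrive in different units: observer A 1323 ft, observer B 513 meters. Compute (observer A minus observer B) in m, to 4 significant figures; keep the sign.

-109.7 m

observer A: 1323 ft = 403.2504 m.
Difference: 403.2504 − 513.0000 = -109.7 m.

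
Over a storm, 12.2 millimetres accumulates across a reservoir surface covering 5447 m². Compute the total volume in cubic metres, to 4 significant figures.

1 mm over 1 m² is 1 L, so volume = 12.2 × 5447 = 66453.4 L = 66.45 m³.

66.45 cubic metres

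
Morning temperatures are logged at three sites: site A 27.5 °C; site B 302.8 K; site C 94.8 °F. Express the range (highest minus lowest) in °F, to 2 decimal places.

13.30 °F

site B: 302.8 K = 29.650 °C.
site C: 94.8 °F = 34.889 °C.
Spread: 34.889 − 27.500 = 7.389 °C = 13.30 °F.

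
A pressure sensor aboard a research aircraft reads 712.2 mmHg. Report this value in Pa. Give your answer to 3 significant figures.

95000 Pa

1 mmHg = 133.322 Pa, so 712.2 × 133.322 = 95000 Pa.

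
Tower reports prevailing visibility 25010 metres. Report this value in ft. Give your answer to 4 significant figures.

1 m = 3.28084 ft, so 25010 × 3.28084 = 82050 ft.

82050 ft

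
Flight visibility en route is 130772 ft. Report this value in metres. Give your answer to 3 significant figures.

1 ft = 0.3048 m, so 130772 × 0.3048 = 39900 m.

39900 m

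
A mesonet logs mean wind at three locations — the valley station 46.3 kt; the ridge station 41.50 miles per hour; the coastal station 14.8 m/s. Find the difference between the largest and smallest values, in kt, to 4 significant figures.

the ridge station: 41.50 mph = 36.0625 kt.
the coastal station: 14.8 m/s = 28.7689 kt.
Spread: 46.3000 − 28.7689 = 17.53 kt.

17.53 kt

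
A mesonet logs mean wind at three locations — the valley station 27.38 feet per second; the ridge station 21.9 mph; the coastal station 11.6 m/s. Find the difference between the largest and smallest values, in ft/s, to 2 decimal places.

10.68 ft/s

the ridge station: 21.9 mph = 32.1200 ft/s.
the coastal station: 11.6 m/s = 38.0577 ft/s.
Spread: 38.0577 − 27.3800 = 10.68 ft/s.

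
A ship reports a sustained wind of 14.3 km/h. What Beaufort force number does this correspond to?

Beaufort force 3

14.3 km/h = 4.0 m/s, which is Beaufort 3 (gentle breeze, 3.4–5.4 m/s).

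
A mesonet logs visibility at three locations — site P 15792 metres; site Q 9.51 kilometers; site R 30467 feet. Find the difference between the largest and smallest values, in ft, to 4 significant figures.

21340 ft

site P: 15792 m = 51811.02 ft.
site Q: 9.51 km = 31200.79 ft.
Spread: 51811.02 − 30467.00 = 21340 ft.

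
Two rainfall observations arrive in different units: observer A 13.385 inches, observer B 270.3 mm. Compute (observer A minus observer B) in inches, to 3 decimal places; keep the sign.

observer B: 270.3 mm = 10.64173 in.
Difference: 13.38500 − 10.64173 = 2.743 in.

2.743 in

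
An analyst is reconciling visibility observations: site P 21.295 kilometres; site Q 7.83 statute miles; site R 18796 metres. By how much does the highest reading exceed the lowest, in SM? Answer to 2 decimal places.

5.40 SM

site P: 21.295 km = 13.2321 SM.
site R: 18796 m = 11.6793 SM.
Spread: 13.2321 − 7.8300 = 5.40 SM.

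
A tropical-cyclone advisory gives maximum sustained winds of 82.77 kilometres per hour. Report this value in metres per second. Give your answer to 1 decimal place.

23.0 m/s

1 km/h = 0.277778 m/s, so 82.77 × 0.277778 = 23.0 m/s.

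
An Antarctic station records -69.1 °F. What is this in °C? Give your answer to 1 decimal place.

-56.2 °C

°C = (°F − 32) × 5/9 = (-69.1 − 32) / 1.8 = -56.2 °C.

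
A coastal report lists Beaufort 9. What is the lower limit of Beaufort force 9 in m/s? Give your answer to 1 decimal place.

Beaufort 9 (strong gale) spans 20.8–24.4 m/s.

20.8 m/s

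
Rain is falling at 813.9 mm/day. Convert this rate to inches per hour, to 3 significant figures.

813.9 mm/day × 0.0393701 in/mm × 0.0416667 day/hour = 1.34 in/hour.

1.34 in/hour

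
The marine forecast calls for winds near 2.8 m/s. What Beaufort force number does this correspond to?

Beaufort force 2

2.8 m/s lies in the Beaufort 2 band (light breeze, 1.6–3.3 m/s).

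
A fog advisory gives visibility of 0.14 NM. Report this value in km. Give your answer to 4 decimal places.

0.2593 km

1 nmi = 1.852 km, so 0.14 × 1.852 = 0.2593 km.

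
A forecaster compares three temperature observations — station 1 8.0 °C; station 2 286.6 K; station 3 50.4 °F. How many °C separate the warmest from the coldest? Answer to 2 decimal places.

station 2: 286.6 K = 13.450 °C.
station 3: 50.4 °F = 10.222 °C.
Spread: 13.450 − 8.000 = 5.450 °C.

5.45 °C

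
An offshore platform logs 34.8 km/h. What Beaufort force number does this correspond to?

34.8 km/h = 9.7 m/s, which is Beaufort 5 (fresh breeze, 8.0–10.7 m/s).

Beaufort force 5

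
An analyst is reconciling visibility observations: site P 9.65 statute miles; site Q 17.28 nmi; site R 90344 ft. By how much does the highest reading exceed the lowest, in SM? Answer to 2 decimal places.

10.24 SM

site Q: 17.28 nmi = 19.8855 SM.
site R: 90344 ft = 17.1106 SM.
Spread: 19.8855 − 9.6500 = 10.24 SM.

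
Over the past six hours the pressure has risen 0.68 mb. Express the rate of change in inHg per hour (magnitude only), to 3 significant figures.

0.00335 inHg per hour

0.68 mb / 6 h × 0.02953 inHg/mb = 0.00335 inHg/h.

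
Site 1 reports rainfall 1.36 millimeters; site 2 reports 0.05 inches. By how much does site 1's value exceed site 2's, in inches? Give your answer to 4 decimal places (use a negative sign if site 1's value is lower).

0.0035 in

site 1: 1.36 mm = 0.053543 in.
Difference: 0.053543 − 0.050000 = 0.0035 in.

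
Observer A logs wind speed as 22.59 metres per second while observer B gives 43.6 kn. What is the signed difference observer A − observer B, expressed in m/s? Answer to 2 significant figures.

0.16 m/s

observer B: 43.6 kt = 22.4298 m/s.
Difference: 22.5900 − 22.4298 = 0.16 m/s.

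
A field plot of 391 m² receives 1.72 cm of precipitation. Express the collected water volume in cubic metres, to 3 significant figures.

Depth: 1.72 cm × 10 = 17.2 mm.
1 mm over 1 m² is 1 L, so volume = 17.2 × 391 = 6725.2 L = 6.73 m³.

6.73 cubic metres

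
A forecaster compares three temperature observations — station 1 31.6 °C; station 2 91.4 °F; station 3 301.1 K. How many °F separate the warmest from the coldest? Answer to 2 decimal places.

9.09 °F

station 2: 91.4 °F = 33.000 °C.
station 3: 301.1 K = 27.950 °C.
Spread: 33.000 − 27.950 = 5.050 °C = 9.09 °F.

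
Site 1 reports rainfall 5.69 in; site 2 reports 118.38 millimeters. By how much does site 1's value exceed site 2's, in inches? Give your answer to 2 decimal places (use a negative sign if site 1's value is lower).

site 2: 118.38 mm = 4.6606 in.
Difference: 5.6900 − 4.6606 = 1.03 in.

1.03 in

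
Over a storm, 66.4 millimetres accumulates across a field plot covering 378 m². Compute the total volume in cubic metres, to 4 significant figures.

1 mm over 1 m² is 1 L, so volume = 66.4 × 378 = 25099.2 L = 25.10 m³.

25.10 cubic metres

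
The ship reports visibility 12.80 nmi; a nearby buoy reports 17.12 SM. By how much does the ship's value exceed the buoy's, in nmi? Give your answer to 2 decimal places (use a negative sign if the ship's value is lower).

the buoy: 17.12 SM = 14.8769 nmi.
Difference: 12.8000 − 14.8769 = -2.08 nmi.

-2.08 nmi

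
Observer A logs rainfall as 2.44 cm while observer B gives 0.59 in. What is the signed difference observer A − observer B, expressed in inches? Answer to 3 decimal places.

0.371 in

observer A: 2.44 cm = 0.96063 in.
Difference: 0.96063 − 0.59000 = 0.371 in.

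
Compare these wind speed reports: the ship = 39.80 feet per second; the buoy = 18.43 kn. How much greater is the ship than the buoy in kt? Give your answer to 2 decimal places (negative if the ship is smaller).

the ship: 39.80 ft/s = 23.5809 kt.
Difference: 23.5809 − 18.4300 = 5.15 kt.

5.15 kt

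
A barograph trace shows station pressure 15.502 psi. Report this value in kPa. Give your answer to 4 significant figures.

106.9 kPa

1 psi = 6.89476 kPa, so 15.502 × 6.89476 = 106.9 kPa.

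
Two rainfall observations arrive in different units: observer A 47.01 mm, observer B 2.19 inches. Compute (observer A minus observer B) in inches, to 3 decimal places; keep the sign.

-0.339 in

observer A: 47.01 mm = 1.85079 in.
Difference: 1.85079 − 2.19000 = -0.339 in.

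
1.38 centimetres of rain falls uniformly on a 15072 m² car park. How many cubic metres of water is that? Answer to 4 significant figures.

208.0 cubic metres

Depth: 1.38 cm × 10 = 13.8 mm.
1 mm over 1 m² is 1 L, so volume = 13.8 × 15072 = 207993.6 L = 208.0 m³.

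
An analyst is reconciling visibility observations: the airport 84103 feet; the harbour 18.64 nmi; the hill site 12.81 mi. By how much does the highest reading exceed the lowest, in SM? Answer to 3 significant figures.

8.64 SM

the airport: 84103 ft = 15.9286 SM.
the harbour: 18.64 nmi = 21.4505 SM.
Spread: 21.4505 − 12.8100 = 8.64 SM.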